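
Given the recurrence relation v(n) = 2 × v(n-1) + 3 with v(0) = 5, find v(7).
Computing step by step:
v(0) = 5
v(1) = 2 × 5 + 3 = 13
v(2) = 2 × 13 + 3 = 29
v(3) = 2 × 29 + 3 = 61
v(4) = 2 × 61 + 3 = 125
v(5) = 2 × 125 + 3 = 253
v(6) = 2 × 253 + 3 = 509
v(7) = 2 × 509 + 3 = 1021

1021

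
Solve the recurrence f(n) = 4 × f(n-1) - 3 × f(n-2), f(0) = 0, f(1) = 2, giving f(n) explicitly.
Recurrence: f(n) = 4 × f(n-1) - 3 × f(n-2), initial: f(0) = 0, f(1) = 2.
Characteristic equation: r² - 4r + 3 = 0, which factors as (r - 3)(r - 1) = 0, so r = 3, 1. General solution f(n) = A·3ⁿ + B·1ⁿ. From f(0) = 0: A + B = 0. From f(1) = 2: 3A + 1B = 2. Solving gives A = 1, B = -1.

f(n) = 3ⁿ - 1ⁿ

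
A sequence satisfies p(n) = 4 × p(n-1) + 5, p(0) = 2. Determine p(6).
Computing step by step:
p(0) = 2
p(1) = 4 × 2 + 5 = 13
p(2) = 4 × 13 + 5 = 57
p(3) = 4 × 57 + 5 = 233
p(4) = 4 × 233 + 5 = 937
p(5) = 4 × 937 + 5 = 3753
p(6) = 4 × 3753 + 5 = 15017

15017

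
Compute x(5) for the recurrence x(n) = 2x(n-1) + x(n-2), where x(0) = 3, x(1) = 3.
Computing the sequence terms:
3, 3, 9, 21, 51, 123

123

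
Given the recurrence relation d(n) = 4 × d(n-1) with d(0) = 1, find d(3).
Computing step by step:
d(0) = 1
d(1) = 4 × 1 = 4
d(2) = 4 × 4 = 16
d(3) = 4 × 16 = 64

64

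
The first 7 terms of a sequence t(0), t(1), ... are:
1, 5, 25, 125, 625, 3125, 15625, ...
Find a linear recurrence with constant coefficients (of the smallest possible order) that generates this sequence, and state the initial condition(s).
Look for the lowest-order linear relation among consecutive terms.
Observation: each term is 5× the previous.
Check at n=2: 5·5 = 25. ✓

t(n) = 5 × t(n-1), t(0) = 1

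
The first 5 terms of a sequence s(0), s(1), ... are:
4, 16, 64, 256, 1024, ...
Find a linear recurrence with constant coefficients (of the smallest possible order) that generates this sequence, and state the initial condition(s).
Look for the lowest-order linear relation among consecutive terms.
Observation: each term is 4× the previous.
Check at n=2: 4·16 = 64. ✓

s(n) = 4 × s(n-1), s(0) = 4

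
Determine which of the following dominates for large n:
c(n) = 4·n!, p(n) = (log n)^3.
Comparing growth rates:
Growth-rate hierarchy: log n ≺ any polynomial ≺ any exponential cⁿ (c>1) ≺ n! ≺ nⁿ.
factorial dominates polylogarithmic (log n)^3 asymptotically.

c(n) grows faster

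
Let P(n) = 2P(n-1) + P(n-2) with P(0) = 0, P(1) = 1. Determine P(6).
Computing the sequence terms:
0, 1, 2, 5, 12, 29, 70

70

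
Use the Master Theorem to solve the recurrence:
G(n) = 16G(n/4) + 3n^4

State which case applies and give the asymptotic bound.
Master Theorem template: G(n) = a·G(n/b) + f(n).
Here: a=16, b=4, f(n)=3n^4
Compute log_b(a) = log_4(16) = 2.
f(n) = 3n^4 = Ω(n^(2+ε)) with ε = 2, and the regularity condition holds (a·f(n/b) = (a/b^4)·f(n) with a/b^4 = 4^-2 < 1). Case 3: G(n) = Θ(f(n)) = Θ(n^4).

Case 3: G(n) = Θ(n^4)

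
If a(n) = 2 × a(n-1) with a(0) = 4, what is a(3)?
Computing step by step:
a(0) = 4
a(1) = 2 × 4 = 8
a(2) = 2 × 8 = 16
a(3) = 2 × 16 = 32

32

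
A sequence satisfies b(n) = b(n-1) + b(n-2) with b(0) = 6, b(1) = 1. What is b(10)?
Computing the sequence terms:
6, 1, 7, 8, 15, 23, 38, 61, 99, 160, 259

259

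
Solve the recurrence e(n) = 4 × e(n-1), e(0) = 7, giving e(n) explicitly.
Recurrence: e(n) = 4 × e(n-1), initial: e(0) = 7.
Each term is 4 times the previous, so this is geometric with ratio 4. After n steps: e(n) = e(0)·4ⁿ = 7·4ⁿ.

e(n) = 7·4ⁿ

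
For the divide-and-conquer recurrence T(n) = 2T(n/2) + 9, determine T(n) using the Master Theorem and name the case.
Master Theorem template: T(n) = a·T(n/b) + f(n).
Here: a=2, b=2, f(n)=9
Compute log_b(a) = log_2(2) = 1.
f(n) = 9 = O(n^(1-ε)) with ε = 1. Case 1: T(n) = Θ(n^log_b(a)) = Θ(n).

Case 1: T(n) = Θ(n)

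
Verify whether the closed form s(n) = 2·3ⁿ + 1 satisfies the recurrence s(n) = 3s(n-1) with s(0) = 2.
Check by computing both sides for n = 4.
From the recurrence with s(0) = 2:
  s(0) = 2, s(1) = 6, s(2) = 18, s(3) = 54, s(4) = 162
  so the recurrence gives s(4) = 162.
From the proposed closed form s(n) = 2·3ⁿ + 1:
  s(4) = 163.
The recurrence gives 162 but the closed form gives 163, so the closed form does not satisfy the recurrence.

No, the closed form is incorrect.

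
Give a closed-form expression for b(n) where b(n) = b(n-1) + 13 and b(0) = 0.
Recurrence: b(n) = b(n-1) + 13, initial: b(0) = 0.
Each step adds 13, so b(n) = b(0) + 13n = 13n.

b(n) = 13n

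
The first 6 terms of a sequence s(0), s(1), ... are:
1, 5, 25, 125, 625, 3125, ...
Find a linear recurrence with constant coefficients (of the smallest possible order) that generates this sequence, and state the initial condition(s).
Look for the lowest-order linear relation among consecutive terms.
Observation: each term is 5× the previous.
Check at n=2: 5·5 = 25. ✓

s(n) = 5 × s(n-1), s(0) = 1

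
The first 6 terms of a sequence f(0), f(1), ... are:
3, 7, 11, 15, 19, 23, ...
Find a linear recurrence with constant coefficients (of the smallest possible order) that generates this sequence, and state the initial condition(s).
Look for the lowest-order linear relation among consecutive terms.
Observation: consecutive differences are constant (= 4).
Check at n=2: 1·7 + 4 = 11. ✓

f(n) = f(n-1) + 4, f(0) = 3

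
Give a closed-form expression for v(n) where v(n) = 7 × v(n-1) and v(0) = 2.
Recurrence: v(n) = 7 × v(n-1), initial: v(0) = 2.
Each term is 7 times the previous, so this is geometric with ratio 7. After n steps: v(n) = v(0)·7ⁿ = 2·7ⁿ.

v(n) = 2·7ⁿ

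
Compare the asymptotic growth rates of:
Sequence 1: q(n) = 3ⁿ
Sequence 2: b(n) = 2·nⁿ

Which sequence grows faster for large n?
Comparing growth rates:
Growth-rate hierarchy: log n ≺ any polynomial ≺ any exponential cⁿ (c>1) ≺ n! ≺ nⁿ.
super-exponential nⁿ dominates exponential base 3 asymptotically.

b(n) grows faster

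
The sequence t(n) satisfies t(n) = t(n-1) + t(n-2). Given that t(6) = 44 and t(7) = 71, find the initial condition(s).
Work backwards using t(k) = t(k+2) - t(k+1):
t(5) = t(7) - t(6) = 71 - 44 = 27
t(4) = t(6) - t(5) = 44 - 27 = 17
t(3) = t(5) - t(4) = 27 - 17 = 10
t(2) = t(4) - t(3) = 17 - 10 = 7
t(1) = t(3) - t(2) = 10 - 7 = 3
t(0) = t(2) - t(1) = 7 - 3 = 4

t(0) = 4, t(1) = 3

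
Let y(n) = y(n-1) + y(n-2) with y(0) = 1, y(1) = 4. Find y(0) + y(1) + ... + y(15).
Computing the sequence terms: 1, 4, 5, 9, 14, 23, 37, 60, 97, 157, 254, 411, 665, 1076, 1741, 2817
Adding these values together:

7371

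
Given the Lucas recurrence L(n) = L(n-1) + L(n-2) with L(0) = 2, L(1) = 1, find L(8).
Computing the sequence terms:
2, 1, 3, 4, 7, 11, 18, 29, 47

47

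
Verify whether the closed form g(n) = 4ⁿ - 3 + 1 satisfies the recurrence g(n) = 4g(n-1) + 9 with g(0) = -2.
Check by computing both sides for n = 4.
From the recurrence with g(0) = -2:
  g(0) = -2, g(1) = 1, g(2) = 13, g(3) = 61, g(4) = 253
  so the recurrence gives g(4) = 253.
From the proposed closed form g(n) = 4ⁿ - 3 + 1:
  g(4) = 254.
The recurrence gives 253 but the closed form gives 254, so the closed form does not satisfy the recurrence.

No, the closed form is incorrect.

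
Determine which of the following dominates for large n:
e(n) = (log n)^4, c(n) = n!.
Comparing growth rates:
Growth-rate hierarchy: log n ≺ any polynomial ≺ any exponential cⁿ (c>1) ≺ n! ≺ nⁿ.
factorial dominates polylogarithmic (log n)^4 asymptotically.

c(n) grows faster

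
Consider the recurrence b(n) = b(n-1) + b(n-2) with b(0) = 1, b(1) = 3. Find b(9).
Computing the sequence terms:
1, 3, 4, 7, 11, 18, 29, 47, 76, 123

123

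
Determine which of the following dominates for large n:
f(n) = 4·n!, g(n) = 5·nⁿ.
Comparing growth rates:
Growth-rate hierarchy: log n ≺ any polynomial ≺ any exponential cⁿ (c>1) ≺ n! ≺ nⁿ.
super-exponential nⁿ dominates factorial asymptotically.

g(n) grows faster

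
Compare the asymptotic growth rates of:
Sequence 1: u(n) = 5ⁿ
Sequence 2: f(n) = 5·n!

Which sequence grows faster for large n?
Comparing growth rates:
Growth-rate hierarchy: log n ≺ any polynomial ≺ any exponential cⁿ (c>1) ≺ n! ≺ nⁿ.
factorial dominates exponential base 5 asymptotically.

f(n) grows faster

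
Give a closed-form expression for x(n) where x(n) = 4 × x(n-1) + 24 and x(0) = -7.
Recurrence: x(n) = 4 × x(n-1) + 24, initial: x(0) = -7.
Try x(n) = A·4ⁿ + C. Substituting: A·4ⁿ + C = 4(A·4ⁿ⁻¹ + C) + 24 = A·4ⁿ + 4C + 24, so C = 4C + 24, giving C = -8. Then x(0) = A - 8 = -7 gives A = 1.

x(n) = 4ⁿ - 8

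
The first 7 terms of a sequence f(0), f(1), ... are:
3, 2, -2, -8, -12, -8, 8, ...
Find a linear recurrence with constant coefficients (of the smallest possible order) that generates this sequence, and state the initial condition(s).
Look for the lowest-order linear relation among consecutive terms.
Observation: f(n) - 2·f(n-1) - (-2)·f(n-2) = 0 holds for the shown terms, and no order-1 relation f(n) = α·f(n-1) + β fits.
Check at n=3: 2·-2 + (-2)·2 = -8. ✓

f(n) = 2f(n-1) - 2f(n-2), f(0) = 3, f(1) = 2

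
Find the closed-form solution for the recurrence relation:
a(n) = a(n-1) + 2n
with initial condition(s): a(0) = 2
Recurrence: a(n) = a(n-1) + 2n, initial: a(0) = 2.
Telescoping: a(n) = a(0) + 2·Σᵢ₌₁ⁿ i = 2 + 2·n(n+1)/2.

a(n) = 2·n(n+1)/2 + 2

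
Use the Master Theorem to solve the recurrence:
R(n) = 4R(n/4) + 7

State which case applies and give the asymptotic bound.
Master Theorem template: R(n) = a·R(n/b) + f(n).
Here: a=4, b=4, f(n)=7
Compute log_b(a) = log_4(4) = 1.
f(n) = 7 = O(n^(1-ε)) with ε = 1. Case 1: R(n) = Θ(n^log_b(a)) = Θ(n).

Case 1: R(n) = Θ(n)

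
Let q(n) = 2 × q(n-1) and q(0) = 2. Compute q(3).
Computing step by step:
q(0) = 2
q(1) = 2 × 2 = 4
q(2) = 2 × 4 = 8
q(3) = 2 × 8 = 16

16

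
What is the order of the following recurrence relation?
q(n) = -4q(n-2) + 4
The order is the largest lag k for which q(n-k) appears. Here the deepest term is q(n-2) (the 4 term is non-homogeneous and does not affect the order), so the order is 2.

Order 2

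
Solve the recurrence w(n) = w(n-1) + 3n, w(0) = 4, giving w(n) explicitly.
Recurrence: w(n) = w(n-1) + 3n, initial: w(0) = 4.
Telescoping: w(n) = w(0) + 3·Σᵢ₌₁ⁿ i = 4 + 3·n(n+1)/2.

w(n) = 3·n(n+1)/2 + 4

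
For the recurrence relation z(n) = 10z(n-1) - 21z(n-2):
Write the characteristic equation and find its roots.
Substitute z(n) = rⁿ and divide through by rⁿ⁻²: r² - 10r + 21 = 0
Factor: (r - 7)(r - 3) = 0, so r = 7, 3.
General solution: z(n) = A·7ⁿ + B·3ⁿ

Characteristic: r² - 10r + 21 = 0, Roots: r = 7, 3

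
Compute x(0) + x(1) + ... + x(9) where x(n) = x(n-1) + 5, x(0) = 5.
Computing the sequence terms: 5, 10, 15, 20, 25, 30, 35, 40, 45, 50
Adding these values together:

275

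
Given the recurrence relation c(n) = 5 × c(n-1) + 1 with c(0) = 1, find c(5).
Computing step by step:
c(0) = 1
c(1) = 5 × 1 + 1 = 6
c(2) = 5 × 6 + 1 = 31
c(3) = 5 × 31 + 1 = 156
c(4) = 5 × 156 + 1 = 781
c(5) = 5 × 781 + 1 = 3906

3906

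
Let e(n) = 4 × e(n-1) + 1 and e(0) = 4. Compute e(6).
Computing step by step:
e(0) = 4
e(1) = 4 × 4 + 1 = 17
e(2) = 4 × 17 + 1 = 69
e(3) = 4 × 69 + 1 = 277
e(4) = 4 × 277 + 1 = 1109
e(5) = 4 × 1109 + 1 = 4437
e(6) = 4 × 4437 + 1 = 17749

17749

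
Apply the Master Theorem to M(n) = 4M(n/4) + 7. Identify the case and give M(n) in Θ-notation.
Master Theorem template: M(n) = a·M(n/b) + f(n).
Here: a=4, b=4, f(n)=7
Compute log_b(a) = log_4(4) = 1.
f(n) = 7 = O(n^(1-ε)) with ε = 1. Case 1: M(n) = Θ(n^log_b(a)) = Θ(n).

Case 1: M(n) = Θ(n)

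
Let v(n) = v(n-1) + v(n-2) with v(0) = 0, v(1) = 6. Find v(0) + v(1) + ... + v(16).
Computing the sequence terms: 0, 6, 6, 12, 18, 30, 48, 78, 126, 204, 330, 534, 864, 1398, 2262, 3660, 5922
Adding these values together:

15498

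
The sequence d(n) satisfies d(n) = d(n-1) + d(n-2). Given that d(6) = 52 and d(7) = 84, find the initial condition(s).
Work backwards using d(k) = d(k+2) - d(k+1):
d(5) = d(7) - d(6) = 84 - 52 = 32
d(4) = d(6) - d(5) = 52 - 32 = 20
d(3) = d(5) - d(4) = 32 - 20 = 12
d(2) = d(4) - d(3) = 20 - 12 = 8
d(1) = d(3) - d(2) = 12 - 8 = 4
d(0) = d(2) - d(1) = 8 - 4 = 4

d(0) = 4, d(1) = 4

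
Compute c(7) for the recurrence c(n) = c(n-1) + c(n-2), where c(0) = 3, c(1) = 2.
Computing the sequence terms:
3, 2, 5, 7, 12, 19, 31, 50

50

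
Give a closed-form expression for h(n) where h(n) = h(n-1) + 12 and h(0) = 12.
Recurrence: h(n) = h(n-1) + 12, initial: h(0) = 12.
Each step adds 12, so h(n) = h(0) + 12n = 12n + 12.

h(n) = 12n + 12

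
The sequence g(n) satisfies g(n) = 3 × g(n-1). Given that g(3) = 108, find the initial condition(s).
In general g(n) = 3ⁿ · g(0). At n = 3: g(0) = g(3) / 3^3 = 108 / 27 = 4.

g(0) = 4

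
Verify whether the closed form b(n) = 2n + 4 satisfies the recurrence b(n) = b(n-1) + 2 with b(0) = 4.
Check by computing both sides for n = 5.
From the recurrence with b(0) = 4:
  b(0) = 4, b(1) = 6, b(2) = 8, b(3) = 10, b(4) = 12, b(5) = 14
  so the recurrence gives b(5) = 14.
From the proposed closed form b(n) = 2n + 4:
  b(5) = 14.
Both sides give 14 at n = 5, and the initial condition(s) match, so the closed form is consistent.

Yes, the closed form is correct.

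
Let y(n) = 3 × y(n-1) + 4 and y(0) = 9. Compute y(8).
Computing step by step:
y(0) = 9
y(1) = 3 × 9 + 4 = 31
y(2) = 3 × 31 + 4 = 97
y(3) = 3 × 97 + 4 = 295
y(4) = 3 × 295 + 4 = 889
y(5) = 3 × 889 + 4 = 2671
y(6) = 3 × 2671 + 4 = 8017
y(7) = 3 × 8017 + 4 = 24055
y(8) = 3 × 24055 + 4 = 72169

72169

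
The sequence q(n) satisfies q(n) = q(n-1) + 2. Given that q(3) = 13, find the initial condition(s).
q(3) = q(0) + 3·2, so q(0) = 13 - 6 = 7.

q(0) = 7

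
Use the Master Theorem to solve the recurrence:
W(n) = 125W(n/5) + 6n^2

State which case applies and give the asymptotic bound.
Master Theorem template: W(n) = a·W(n/b) + f(n).
Here: a=125, b=5, f(n)=6n^2
Compute log_b(a) = log_5(125) = 3.
f(n) = 6n^2 = O(n^(3-ε)) with ε = 1. Case 1: W(n) = Θ(n^log_b(a)) = Θ(n^3).

Case 1: W(n) = Θ(n^3)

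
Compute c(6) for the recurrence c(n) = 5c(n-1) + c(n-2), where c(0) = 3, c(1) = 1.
Computing the sequence terms:
3, 1, 8, 41, 213, 1106, 5743

5743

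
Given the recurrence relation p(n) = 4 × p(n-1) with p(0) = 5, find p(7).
Computing step by step:
p(0) = 5
p(1) = 4 × 5 = 20
p(2) = 4 × 20 = 80
p(3) = 4 × 80 = 320
p(4) = 4 × 320 = 1280
p(5) = 4 × 1280 = 5120
p(6) = 4 × 5120 = 20480
p(7) = 4 × 20480 = 81920

81920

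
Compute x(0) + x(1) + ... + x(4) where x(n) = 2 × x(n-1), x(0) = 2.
Computing the sequence terms: 2, 4, 8, 16, 32
Adding these values together:

62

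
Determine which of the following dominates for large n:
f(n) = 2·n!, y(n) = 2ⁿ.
Comparing growth rates:
Growth-rate hierarchy: log n ≺ any polynomial ≺ any exponential cⁿ (c>1) ≺ n! ≺ nⁿ.
factorial dominates exponential base 2 asymptotically.

f(n) grows faster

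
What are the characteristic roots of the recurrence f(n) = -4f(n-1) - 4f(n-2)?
Substitute f(n) = rⁿ and divide through by rⁿ⁻²: r² + 4r + 4 = 0
Factor: (r + 2)² = 0, so r = -2 (double root).
General solution: f(n) = (A + Bn)·(-2)ⁿ

Characteristic: r² + 4r + 4 = 0, Roots: r = -2 (double root)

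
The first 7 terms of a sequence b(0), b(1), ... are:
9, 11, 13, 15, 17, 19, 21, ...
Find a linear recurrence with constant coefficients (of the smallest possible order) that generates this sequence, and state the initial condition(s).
Look for the lowest-order linear relation among consecutive terms.
Observation: consecutive differences are constant (= 2).
Check at n=2: 1·11 + 2 = 13. ✓

b(n) = b(n-1) + 2, b(0) = 9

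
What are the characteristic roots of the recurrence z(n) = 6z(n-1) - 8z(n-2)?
Substitute z(n) = rⁿ and divide through by rⁿ⁻²: r² - 6r + 8 = 0
Factor: (r - 4)(r - 2) = 0, so r = 4, 2.
General solution: z(n) = A·4ⁿ + B·2ⁿ

Characteristic: r² - 6r + 8 = 0, Roots: r = 4, 2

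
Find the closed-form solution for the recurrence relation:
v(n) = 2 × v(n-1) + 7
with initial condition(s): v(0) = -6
Recurrence: v(n) = 2 × v(n-1) + 7, initial: v(0) = -6.
Try v(n) = A·2ⁿ + C. Substituting: A·2ⁿ + C = 2(A·2ⁿ⁻¹ + C) + 7 = A·2ⁿ + 2C + 7, so C = 2C + 7, giving C = -7. Then v(0) = A - 7 = -6 gives A = 1.

v(n) = 2ⁿ - 7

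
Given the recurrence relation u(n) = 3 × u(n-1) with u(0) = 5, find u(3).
Computing step by step:
u(0) = 5
u(1) = 3 × 5 = 15
u(2) = 3 × 15 = 45
u(3) = 3 × 45 = 135

135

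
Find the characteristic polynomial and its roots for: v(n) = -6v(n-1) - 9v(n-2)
Substitute v(n) = rⁿ and divide through by rⁿ⁻²: r² + 6r + 9 = 0
Factor: (r + 3)² = 0, so r = -3 (double root).
General solution: v(n) = (A + Bn)·(-3)ⁿ

Characteristic: r² + 6r + 9 = 0, Roots: r = -3 (double root)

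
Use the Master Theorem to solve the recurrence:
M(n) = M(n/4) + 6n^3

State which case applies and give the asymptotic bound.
Master Theorem template: M(n) = a·M(n/b) + f(n).
Here: a=1, b=4, f(n)=6n^3
Compute log_b(a) = log_4(1) = 0.
f(n) = 6n^3 = Ω(n^(0+ε)) with ε = 3, and the regularity condition holds (a·f(n/b) = (a/b^3)·f(n) with a/b^3 = 4^-3 < 1). Case 3: M(n) = Θ(f(n)) = Θ(n^3).

Case 3: M(n) = Θ(n^3)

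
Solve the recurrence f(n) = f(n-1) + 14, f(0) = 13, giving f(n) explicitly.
Recurrence: f(n) = f(n-1) + 14, initial: f(0) = 13.
Each step adds 14, so f(n) = f(0) + 14n = 14n + 13.

f(n) = 14n + 13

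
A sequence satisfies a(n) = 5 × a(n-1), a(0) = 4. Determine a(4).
Computing step by step:
a(0) = 4
a(1) = 5 × 4 = 20
a(2) = 5 × 20 = 100
a(3) = 5 × 100 = 500
a(4) = 5 × 500 = 2500

2500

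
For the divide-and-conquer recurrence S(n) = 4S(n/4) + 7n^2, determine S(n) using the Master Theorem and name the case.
Master Theorem template: S(n) = a·S(n/b) + f(n).
Here: a=4, b=4, f(n)=7n^2
Compute log_b(a) = log_4(4) = 1.
f(n) = 7n^2 = Ω(n^(1+ε)) with ε = 1, and the regularity condition holds (a·f(n/b) = (a/b^2)·f(n) with a/b^2 = 4^-1 < 1). Case 3: S(n) = Θ(f(n)) = Θ(n^2).

Case 3: S(n) = Θ(n^2)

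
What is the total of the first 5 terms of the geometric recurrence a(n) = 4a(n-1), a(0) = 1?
Computing the sequence terms: 1, 4, 16, 64, 256
Adding these values together:

341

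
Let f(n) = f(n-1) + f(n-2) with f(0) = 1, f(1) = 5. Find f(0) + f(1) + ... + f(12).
Computing the sequence terms: 1, 5, 6, 11, 17, 28, 45, 73, 118, 191, 309, 500, 809
Adding these values together:

2113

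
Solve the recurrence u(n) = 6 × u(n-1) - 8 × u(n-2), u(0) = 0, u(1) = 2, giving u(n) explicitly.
Recurrence: u(n) = 6 × u(n-1) - 8 × u(n-2), initial: u(0) = 0, u(1) = 2.
Characteristic equation: r² - 6r + 8 = 0, which factors as (r - 4)(r - 2) = 0, so r = 4, 2. General solution u(n) = A·4ⁿ + B·2ⁿ. From u(0) = 0: A + B = 0. From u(1) = 2: 4A + 2B = 2. Solving gives A = 1, B = -1.

u(n) = 4ⁿ - 2ⁿ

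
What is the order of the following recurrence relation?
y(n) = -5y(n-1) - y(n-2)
The order is the largest lag k for which y(n-k) appears. Here the deepest term is y(n-2), so the order is 2.

Order 2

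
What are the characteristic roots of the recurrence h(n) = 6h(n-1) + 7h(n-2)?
Substitute h(n) = rⁿ and divide through by rⁿ⁻²: r² - 6r - 7 = 0
Factor: (r + 1)(r - 7) = 0, so r = -1, 7.
General solution: h(n) = A·(-1)ⁿ + B·7ⁿ

Characteristic: r² - 6r - 7 = 0, Roots: r = -1, 7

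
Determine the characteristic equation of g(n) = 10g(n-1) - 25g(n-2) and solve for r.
Substitute g(n) = rⁿ and divide through by rⁿ⁻²: r² - 10r + 25 = 0
Factor: (r - 5)² = 0, so r = 5 (double root).
General solution: g(n) = (A + Bn)·5ⁿ

Characteristic: r² - 10r + 25 = 0, Roots: r = 5 (double root)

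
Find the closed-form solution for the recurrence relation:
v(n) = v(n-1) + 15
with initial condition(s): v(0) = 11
Recurrence: v(n) = v(n-1) + 15, initial: v(0) = 11.
Each step adds 15, so v(n) = v(0) + 15n = 15n + 11.

v(n) = 15n + 11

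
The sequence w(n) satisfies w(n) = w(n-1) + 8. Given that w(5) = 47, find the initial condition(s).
w(5) = w(0) + 5·8, so w(0) = 47 - 40 = 7.

w(0) = 7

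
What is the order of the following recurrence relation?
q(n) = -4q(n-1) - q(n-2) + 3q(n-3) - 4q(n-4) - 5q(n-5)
The order is the largest lag k for which q(n-k) appears. Here the deepest term is q(n-5), so the order is 5.

Order 5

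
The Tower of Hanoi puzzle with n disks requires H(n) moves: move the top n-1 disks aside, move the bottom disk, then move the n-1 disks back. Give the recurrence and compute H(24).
Moving n disks = move the top n-1 disks aside (H(n-1) moves) + move the largest disk (1 move) + move the n-1 disks back on top (H(n-1) moves), so H(n) = 2H(n-1) + 1, with H(1) = 1 (a single disk takes one move).
First terms: 1, 3, 7, 15, 31, 63, … — each is one less than a power of 2. Indeed H(n) + 1 = 2(H(n-1) + 1) with H(1) + 1 = 2, so H(n) + 1 = 2ⁿ and H(n) = 2ⁿ - 1.
Hence H(24) = 2^24 - 1 = 16777216 - 1 = 16777215.

H(n) = 2H(n-1) + 1, H(1) = 1; H(24) = 16777215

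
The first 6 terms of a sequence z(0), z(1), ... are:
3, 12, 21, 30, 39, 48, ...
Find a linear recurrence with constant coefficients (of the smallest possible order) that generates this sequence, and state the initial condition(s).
Look for the lowest-order linear relation among consecutive terms.
Observation: consecutive differences are constant (= 9).
Check at n=2: 1·12 + 9 = 21. ✓

z(n) = z(n-1) + 9, z(0) = 3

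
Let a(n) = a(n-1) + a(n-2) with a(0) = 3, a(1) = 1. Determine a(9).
Computing the sequence terms:
3, 1, 4, 5, 9, 14, 23, 37, 60, 97

97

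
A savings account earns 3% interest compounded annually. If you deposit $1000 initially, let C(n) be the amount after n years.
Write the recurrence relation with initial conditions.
Each year the balance grows by 3%, i.e. is multiplied by 1 + 3/100 = 1.03, so C(n) = 1.03 × C(n-1). The initial deposit gives C(0) = 1000.
Unrolling gives the closed form C(n) = 1000 × (1.03)ⁿ.

C(n) = 1.03 × C(n-1), C(0) = 1000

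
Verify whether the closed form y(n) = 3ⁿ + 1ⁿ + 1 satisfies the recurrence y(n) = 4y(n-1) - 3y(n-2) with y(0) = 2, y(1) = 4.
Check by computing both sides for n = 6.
From the recurrence with y(0) = 2, y(1) = 4:
  y(0) = 2, y(1) = 4, y(2) = 10, y(3) = 28, y(4) = 82, y(5) = 244, y(6) = 730
  so the recurrence gives y(6) = 730.
From the proposed closed form y(n) = 3ⁿ + 1ⁿ + 1:
  y(6) = 731.
The recurrence gives 730 but the closed form gives 731, so the closed form does not satisfy the recurrence.

No, the closed form is incorrect.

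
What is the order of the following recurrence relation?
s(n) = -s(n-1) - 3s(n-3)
The order is the largest lag k for which s(n-k) appears. Here the deepest term is s(n-3), so the order is 3.

Order 3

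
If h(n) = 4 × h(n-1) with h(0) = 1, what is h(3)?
Computing step by step:
h(0) = 1
h(1) = 4 × 1 = 4
h(2) = 4 × 4 = 16
h(3) = 4 × 16 = 64

64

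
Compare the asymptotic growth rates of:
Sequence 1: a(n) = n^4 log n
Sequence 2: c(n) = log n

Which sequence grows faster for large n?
Comparing growth rates:
Growth-rate hierarchy: log n ≺ any polynomial ≺ any exponential cⁿ (c>1) ≺ n! ≺ nⁿ.
polynomial degree 4 (with log factor) dominates logarithmic asymptotically.

a(n) grows faster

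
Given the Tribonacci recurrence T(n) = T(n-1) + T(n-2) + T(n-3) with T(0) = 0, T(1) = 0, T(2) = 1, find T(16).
Computing the sequence terms:
0, 0, 1, 1, 2, 4, 7, 13, 24, 44, 81, 149, 274, 504, 927, 1705, 3136

3136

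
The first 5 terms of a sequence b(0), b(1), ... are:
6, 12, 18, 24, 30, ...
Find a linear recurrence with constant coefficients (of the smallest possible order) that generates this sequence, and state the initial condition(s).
Look for the lowest-order linear relation among consecutive terms.
Observation: consecutive differences are constant (= 6).
Check at n=2: 1·12 + 6 = 18. ✓

b(n) = b(n-1) + 6, b(0) = 6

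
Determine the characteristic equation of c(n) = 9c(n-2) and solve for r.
Substitute c(n) = rⁿ and divide through by rⁿ⁻²: r² - 9 = 0
Factor: (r + 3)(r - 3) = 0, so r = -3, 3.
General solution: c(n) = A·(-3)ⁿ + B·3ⁿ

Characteristic: r² - 9 = 0, Roots: r = -3, 3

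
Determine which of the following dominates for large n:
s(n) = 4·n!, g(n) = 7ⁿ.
Comparing growth rates:
Growth-rate hierarchy: log n ≺ any polynomial ≺ any exponential cⁿ (c>1) ≺ n! ≺ nⁿ.
factorial dominates exponential base 7 asymptotically.

s(n) grows faster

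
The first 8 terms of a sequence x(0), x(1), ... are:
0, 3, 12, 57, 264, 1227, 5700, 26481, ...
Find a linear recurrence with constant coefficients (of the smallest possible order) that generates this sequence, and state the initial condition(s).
Look for the lowest-order linear relation among consecutive terms.
Observation: x(n) - 4·x(n-1) - (3)·x(n-2) = 0 holds for the shown terms, and no order-1 relation x(n) = α·x(n-1) + β fits.
Check at n=3: 4·12 + (3)·3 = 57. ✓

x(n) = 4x(n-1) + 3x(n-2), x(0) = 0, x(1) = 3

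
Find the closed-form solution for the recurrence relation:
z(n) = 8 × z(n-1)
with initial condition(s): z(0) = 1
Recurrence: z(n) = 8 × z(n-1), initial: z(0) = 1.
Each term is 8 times the previous, so this is geometric with ratio 8. After n steps: z(n) = z(0)·8ⁿ = 8ⁿ.

z(n) = 8ⁿ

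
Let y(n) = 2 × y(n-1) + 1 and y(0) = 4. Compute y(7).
Computing step by step:
y(0) = 4
y(1) = 2 × 4 + 1 = 9
y(2) = 2 × 9 + 1 = 19
y(3) = 2 × 19 + 1 = 39
y(4) = 2 × 39 + 1 = 79
y(5) = 2 × 79 + 1 = 159
y(6) = 2 × 159 + 1 = 319
y(7) = 2 × 319 + 1 = 639

639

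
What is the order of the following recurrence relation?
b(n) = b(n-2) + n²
The order is the largest lag k for which b(n-k) appears. Here the deepest term is b(n-2) (the n² term is non-homogeneous and does not affect the order), so the order is 2.

Order 2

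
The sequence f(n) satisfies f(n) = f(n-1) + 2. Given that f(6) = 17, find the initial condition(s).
f(6) = f(0) + 6·2, so f(0) = 17 - 12 = 5.

f(0) = 5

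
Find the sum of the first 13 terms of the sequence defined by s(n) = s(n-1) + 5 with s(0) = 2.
Computing the sequence terms: 2, 7, 12, 17, 22, 27, 32, 37, 42, 47, 52, 57, 62
Adding these values together:

416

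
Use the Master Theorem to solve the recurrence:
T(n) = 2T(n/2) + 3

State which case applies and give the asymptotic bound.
Master Theorem template: T(n) = a·T(n/b) + f(n).
Here: a=2, b=2, f(n)=3
Compute log_b(a) = log_2(2) = 1.
f(n) = 3 = O(n^(1-ε)) with ε = 1. Case 1: T(n) = Θ(n^log_b(a)) = Θ(n).

Case 1: T(n) = Θ(n)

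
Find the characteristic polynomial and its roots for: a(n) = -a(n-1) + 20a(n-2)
Substitute a(n) = rⁿ and divide through by rⁿ⁻²: r² + r - 20 = 0
Factor: (r - 4)(r + 5) = 0, so r = 4, -5.
General solution: a(n) = A·4ⁿ + B·(-5)ⁿ

Characteristic: r² + r - 20 = 0, Roots: r = 4, -5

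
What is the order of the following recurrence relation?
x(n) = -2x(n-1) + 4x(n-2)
The order is the largest lag k for which x(n-k) appears. Here the deepest term is x(n-2), so the order is 2.

Order 2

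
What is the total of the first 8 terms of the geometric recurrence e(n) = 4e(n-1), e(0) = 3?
Computing the sequence terms: 3, 12, 48, 192, 768, 3072, 12288, 49152
Adding these values together:

65535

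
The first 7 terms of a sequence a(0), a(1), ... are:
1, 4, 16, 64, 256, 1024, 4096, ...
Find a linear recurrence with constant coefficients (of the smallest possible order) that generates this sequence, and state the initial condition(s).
Look for the lowest-order linear relation among consecutive terms.
Observation: each term is 4× the previous.
Check at n=2: 4·4 = 16. ✓

a(n) = 4 × a(n-1), a(0) = 1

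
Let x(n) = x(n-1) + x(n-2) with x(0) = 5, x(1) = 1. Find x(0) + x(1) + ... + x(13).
Computing the sequence terms: 5, 1, 6, 7, 13, 20, 33, 53, 86, 139, 225, 364, 589, 953
Adding these values together:

2494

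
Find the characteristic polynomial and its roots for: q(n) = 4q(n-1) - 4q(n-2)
Substitute q(n) = rⁿ and divide through by rⁿ⁻²: r² - 4r + 4 = 0
Factor: (r - 2)² = 0, so r = 2 (double root).
General solution: q(n) = (A + Bn)·2ⁿ

Characteristic: r² - 4r + 4 = 0, Roots: r = 2 (double root)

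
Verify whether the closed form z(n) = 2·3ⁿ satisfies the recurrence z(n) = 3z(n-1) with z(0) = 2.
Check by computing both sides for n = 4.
From the recurrence with z(0) = 2:
  z(0) = 2, z(1) = 6, z(2) = 18, z(3) = 54, z(4) = 162
  so the recurrence gives z(4) = 162.
From the proposed closed form z(n) = 2·3ⁿ:
  z(4) = 162.
Both sides give 162 at n = 4, and the initial condition(s) match, so the closed form is consistent.

Yes, the closed form is correct.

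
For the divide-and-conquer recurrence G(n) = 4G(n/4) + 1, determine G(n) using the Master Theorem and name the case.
Master Theorem template: G(n) = a·G(n/b) + f(n).
Here: a=4, b=4, f(n)=1
Compute log_b(a) = log_4(4) = 1.
f(n) = 1 = O(n^(1-ε)) with ε = 1. Case 1: G(n) = Θ(n^log_b(a)) = Θ(n).

Case 1: G(n) = Θ(n)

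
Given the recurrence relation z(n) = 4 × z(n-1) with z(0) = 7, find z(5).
Computing step by step:
z(0) = 7
z(1) = 4 × 7 = 28
z(2) = 4 × 28 = 112
z(3) = 4 × 112 = 448
z(4) = 4 × 448 = 1792
z(5) = 4 × 1792 = 7168

7168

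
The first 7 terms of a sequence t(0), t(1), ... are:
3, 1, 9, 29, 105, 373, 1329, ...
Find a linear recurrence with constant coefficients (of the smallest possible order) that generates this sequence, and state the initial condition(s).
Look for the lowest-order linear relation among consecutive terms.
Observation: t(n) - 3·t(n-1) - (2)·t(n-2) = 0 holds for the shown terms, and no order-1 relation t(n) = α·t(n-1) + β fits.
Check at n=3: 3·9 + (2)·1 = 29. ✓

t(n) = 3t(n-1) + 2t(n-2), t(0) = 3, t(1) = 1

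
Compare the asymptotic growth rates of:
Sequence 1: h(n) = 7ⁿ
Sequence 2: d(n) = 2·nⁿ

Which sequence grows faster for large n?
Comparing growth rates:
Growth-rate hierarchy: log n ≺ any polynomial ≺ any exponential cⁿ (c>1) ≺ n! ≺ nⁿ.
super-exponential nⁿ dominates exponential base 7 asymptotically.

d(n) grows faster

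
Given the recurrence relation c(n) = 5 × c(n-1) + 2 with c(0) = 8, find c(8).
Computing step by step:
c(0) = 8
c(1) = 5 × 8 + 2 = 42
c(2) = 5 × 42 + 2 = 212
c(3) = 5 × 212 + 2 = 1062
c(4) = 5 × 1062 + 2 = 5312
c(5) = 5 × 5312 + 2 = 26562
c(6) = 5 × 26562 + 2 = 132812
c(7) = 5 × 132812 + 2 = 664062
c(8) = 5 × 664062 + 2 = 3320312

3320312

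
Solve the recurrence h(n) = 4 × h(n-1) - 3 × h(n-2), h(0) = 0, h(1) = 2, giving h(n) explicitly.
Recurrence: h(n) = 4 × h(n-1) - 3 × h(n-2), initial: h(0) = 0, h(1) = 2.
Characteristic equation: r² - 4r + 3 = 0, which factors as (r - 3)(r - 1) = 0, so r = 3, 1. General solution h(n) = A·3ⁿ + B·1ⁿ. From h(0) = 0: A + B = 0. From h(1) = 2: 3A + 1B = 2. Solving gives A = 1, B = -1.

h(n) = 3ⁿ - 1ⁿ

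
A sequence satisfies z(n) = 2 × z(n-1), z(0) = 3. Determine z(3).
Computing step by step:
z(0) = 3
z(1) = 2 × 3 = 6
z(2) = 2 × 6 = 12
z(3) = 2 × 12 = 24

24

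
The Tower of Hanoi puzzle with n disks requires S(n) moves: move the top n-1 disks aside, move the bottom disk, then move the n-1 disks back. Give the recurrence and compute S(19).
Moving n disks = move the top n-1 disks aside (S(n-1) moves) + move the largest disk (1 move) + move the n-1 disks back on top (S(n-1) moves), so S(n) = 2S(n-1) + 1, with S(1) = 1 (a single disk takes one move).
First terms: 1, 3, 7, 15, 31, 63, … — each is one less than a power of 2. Indeed S(n) + 1 = 2(S(n-1) + 1) with S(1) + 1 = 2, so S(n) + 1 = 2ⁿ and S(n) = 2ⁿ - 1.
Hence S(19) = 2^19 - 1 = 524288 - 1 = 524287.

S(n) = 2S(n-1) + 1, S(1) = 1; S(19) = 524287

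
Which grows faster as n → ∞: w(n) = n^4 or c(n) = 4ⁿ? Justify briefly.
Comparing growth rates:
Growth-rate hierarchy: log n ≺ any polynomial ≺ any exponential cⁿ (c>1) ≺ n! ≺ nⁿ.
exponential base 4 dominates polynomial degree 4 asymptotically.

c(n) grows faster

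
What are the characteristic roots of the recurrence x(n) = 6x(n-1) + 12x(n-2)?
Substitute x(n) = rⁿ and divide through by rⁿ⁻²: r² - 6r - 12 = 0
Discriminant: 6² + 4·12 = 84, not a perfect square, so by the quadratic formula r = (6 ± √84)/2.
General solution: x(n) = A·r₁ⁿ + B·r₂ⁿ where r₁,r₂ = (6 ± √84)/2

Characteristic: r² - 6r - 12 = 0, Roots: r = (6 ± √84)/2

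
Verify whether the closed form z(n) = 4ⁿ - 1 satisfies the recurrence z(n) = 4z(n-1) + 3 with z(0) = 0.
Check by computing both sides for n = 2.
From the recurrence with z(0) = 0:
  z(0) = 0, z(1) = 3, z(2) = 15
  so the recurrence gives z(2) = 15.
From the proposed closed form z(n) = 4ⁿ - 1:
  z(2) = 15.
Both sides give 15 at n = 2, and the initial condition(s) match, so the closed form is consistent.

Yes, the closed form is correct.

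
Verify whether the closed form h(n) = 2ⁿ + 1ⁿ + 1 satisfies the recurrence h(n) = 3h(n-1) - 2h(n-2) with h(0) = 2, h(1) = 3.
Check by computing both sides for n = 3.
From the recurrence with h(0) = 2, h(1) = 3:
  h(0) = 2, h(1) = 3, h(2) = 5, h(3) = 9
  so the recurrence gives h(3) = 9.
From the proposed closed form h(n) = 2ⁿ + 1ⁿ + 1:
  h(3) = 10.
The recurrence gives 9 but the closed form gives 10, so the closed form does not satisfy the recurrence.

No, the closed form is incorrect.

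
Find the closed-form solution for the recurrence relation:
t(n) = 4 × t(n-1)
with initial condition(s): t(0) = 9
Recurrence: t(n) = 4 × t(n-1), initial: t(0) = 9.
Each term is 4 times the previous, so this is geometric with ratio 4. After n steps: t(n) = t(0)·4ⁿ = 9·4ⁿ.

t(n) = 9·4ⁿ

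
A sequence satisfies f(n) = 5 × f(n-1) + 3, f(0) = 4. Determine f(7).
Computing step by step:
f(0) = 4
f(1) = 5 × 4 + 3 = 23
f(2) = 5 × 23 + 3 = 118
f(3) = 5 × 118 + 3 = 593
f(4) = 5 × 593 + 3 = 2968
f(5) = 5 × 2968 + 3 = 14843
f(6) = 5 × 14843 + 3 = 74218
f(7) = 5 × 74218 + 3 = 371093

371093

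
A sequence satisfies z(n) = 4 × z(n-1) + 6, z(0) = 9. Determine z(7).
Computing step by step:
z(0) = 9
z(1) = 4 × 9 + 6 = 42
z(2) = 4 × 42 + 6 = 174
z(3) = 4 × 174 + 6 = 702
z(4) = 4 × 702 + 6 = 2814
z(5) = 4 × 2814 + 6 = 11262
z(6) = 4 × 11262 + 6 = 45054
z(7) = 4 × 45054 + 6 = 180222

180222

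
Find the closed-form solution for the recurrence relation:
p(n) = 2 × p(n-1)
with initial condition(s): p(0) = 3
Recurrence: p(n) = 2 × p(n-1), initial: p(0) = 3.
Each term is 2 times the previous, so this is geometric with ratio 2. After n steps: p(n) = p(0)·2ⁿ = 3·2ⁿ.

p(n) = 3·2ⁿ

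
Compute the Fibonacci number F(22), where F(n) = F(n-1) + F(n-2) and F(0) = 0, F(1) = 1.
Computing the sequence terms:
0, 1, 1, 2, 3, 5, 8, 13, 21, 34, 55, 89, 144, 233, 377, 610, 987, 1597, 2584, 4181, 6765, 10946, 17711

17711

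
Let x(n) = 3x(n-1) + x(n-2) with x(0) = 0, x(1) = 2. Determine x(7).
Computing the sequence terms:
0, 2, 6, 20, 66, 218, 720, 2378

2378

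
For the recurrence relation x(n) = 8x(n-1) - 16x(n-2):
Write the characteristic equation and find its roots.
Substitute x(n) = rⁿ and divide through by rⁿ⁻²: r² - 8r + 16 = 0
Factor: (r - 4)² = 0, so r = 4 (double root).
General solution: x(n) = (A + Bn)·4ⁿ

Characteristic: r² - 8r + 16 = 0, Roots: r = 4 (double root)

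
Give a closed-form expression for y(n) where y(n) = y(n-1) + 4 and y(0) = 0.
Recurrence: y(n) = y(n-1) + 4, initial: y(0) = 0.
Each step adds 4, so y(n) = y(0) + 4n = 4n.

y(n) = 4n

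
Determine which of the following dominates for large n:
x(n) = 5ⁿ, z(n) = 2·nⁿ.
Comparing growth rates:
Growth-rate hierarchy: log n ≺ any polynomial ≺ any exponential cⁿ (c>1) ≺ n! ≺ nⁿ.
super-exponential nⁿ dominates exponential base 5 asymptotically.

z(n) grows faster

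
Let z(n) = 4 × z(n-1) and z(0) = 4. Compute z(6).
Computing step by step:
z(0) = 4
z(1) = 4 × 4 = 16
z(2) = 4 × 16 = 64
z(3) = 4 × 64 = 256
z(4) = 4 × 256 = 1024
z(5) = 4 × 1024 = 4096
z(6) = 4 × 4096 = 16384

16384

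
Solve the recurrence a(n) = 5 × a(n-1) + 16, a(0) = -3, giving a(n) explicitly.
Recurrence: a(n) = 5 × a(n-1) + 16, initial: a(0) = -3.
Try a(n) = A·5ⁿ + C. Substituting: A·5ⁿ + C = 5(A·5ⁿ⁻¹ + C) + 16 = A·5ⁿ + 5C + 16, so C = 5C + 16, giving C = -4. Then a(0) = A - 4 = -3 gives A = 1.

a(n) = 5ⁿ - 4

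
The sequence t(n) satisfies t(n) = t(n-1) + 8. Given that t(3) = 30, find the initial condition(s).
t(3) = t(0) + 3·8, so t(0) = 30 - 24 = 6.

t(0) = 6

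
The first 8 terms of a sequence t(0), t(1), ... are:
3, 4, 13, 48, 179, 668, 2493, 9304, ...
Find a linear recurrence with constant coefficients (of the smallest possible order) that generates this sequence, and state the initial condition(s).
Look for the lowest-order linear relation among consecutive terms.
Observation: t(n) - 4·t(n-1) - (-1)·t(n-2) = 0 holds for the shown terms, and no order-1 relation t(n) = α·t(n-1) + β fits.
Check at n=3: 4·13 + (-1)·4 = 48. ✓

t(n) = 4t(n-1) - t(n-2), t(0) = 3, t(1) = 4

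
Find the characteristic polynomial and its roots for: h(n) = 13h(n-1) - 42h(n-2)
Substitute h(n) = rⁿ and divide through by rⁿ⁻²: r² - 13r + 42 = 0
Factor: (r - 6)(r - 7) = 0, so r = 6, 7.
General solution: h(n) = A·6ⁿ + B·7ⁿ

Characteristic: r² - 13r + 42 = 0, Roots: r = 6, 7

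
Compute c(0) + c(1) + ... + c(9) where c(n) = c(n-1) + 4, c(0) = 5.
Computing the sequence terms: 5, 9, 13, 17, 21, 25, 29, 33, 37, 41
Adding these values together:

230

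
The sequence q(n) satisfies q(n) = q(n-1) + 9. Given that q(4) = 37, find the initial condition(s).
q(4) = q(0) + 4·9, so q(0) = 37 - 36 = 1.

q(0) = 1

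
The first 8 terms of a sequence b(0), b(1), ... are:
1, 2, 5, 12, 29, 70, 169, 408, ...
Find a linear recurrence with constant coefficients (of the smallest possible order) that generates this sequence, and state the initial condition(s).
Look for the lowest-order linear relation among consecutive terms.
Observation: b(n) - 2·b(n-1) - (1)·b(n-2) = 0 holds for the shown terms, and no order-1 relation b(n) = α·b(n-1) + β fits.
Check at n=3: 2·5 + (1)·2 = 12. ✓

b(n) = 2b(n-1) + b(n-2), b(0) = 1, b(1) = 2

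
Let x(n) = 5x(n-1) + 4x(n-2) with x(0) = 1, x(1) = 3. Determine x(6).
Computing the sequence terms:
1, 3, 19, 107, 611, 3483, 19859

19859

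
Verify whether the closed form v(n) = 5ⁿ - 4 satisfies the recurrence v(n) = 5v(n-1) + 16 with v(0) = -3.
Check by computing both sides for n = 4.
From the recurrence with v(0) = -3:
  v(0) = -3, v(1) = 1, v(2) = 21, v(3) = 121, v(4) = 621
  so the recurrence gives v(4) = 621.
From the proposed closed form v(n) = 5ⁿ - 4:
  v(4) = 621.
Both sides give 621 at n = 4, and the initial condition(s) match, so the closed form is consistent.

Yes, the closed form is correct.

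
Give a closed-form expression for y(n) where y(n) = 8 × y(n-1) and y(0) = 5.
Recurrence: y(n) = 8 × y(n-1), initial: y(0) = 5.
Each term is 8 times the previous, so this is geometric with ratio 8. After n steps: y(n) = y(0)·8ⁿ = 5·8ⁿ.

y(n) = 5·8ⁿ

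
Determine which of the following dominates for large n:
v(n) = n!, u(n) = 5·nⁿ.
Comparing growth rates:
Growth-rate hierarchy: log n ≺ any polynomial ≺ any exponential cⁿ (c>1) ≺ n! ≺ nⁿ.
super-exponential nⁿ dominates factorial asymptotically.

u(n) grows faster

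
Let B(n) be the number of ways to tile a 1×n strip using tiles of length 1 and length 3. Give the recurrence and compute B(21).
Condition on the last tile: it has length 1 (leaving a 1×(n-1) strip) or length 3 (leaving a 1×(n-3) strip), so B(n) = B(n-1) + B(n-3) (order-3 linear recurrence).
For 0 ≤ i < 3 only unit tiles fit, so B(i) = 1.
Iterating the recurrence: B(3) = 2, B(4) = 3, B(5) = 4, B(6) = 6, B(7) = 9, B(8) = 13, B(9) = 19, B(10) = 28, B(11) = 41, B(12) = 60, B(13) = 88, B(14) = 129, B(15) = 189, B(16) = 277, B(17) = 406, B(18) = 595, B(19) = 872, B(20) = 1278, B(21) = 1873.

B(n) = B(n-1) + B(n-3), with B(i) = 1 for 0 ≤ i < 3; B(21) = 1873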